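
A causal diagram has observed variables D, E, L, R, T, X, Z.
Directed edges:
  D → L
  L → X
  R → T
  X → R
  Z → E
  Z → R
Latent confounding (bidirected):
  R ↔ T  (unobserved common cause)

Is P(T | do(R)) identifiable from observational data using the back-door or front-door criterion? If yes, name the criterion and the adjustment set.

desc(R)\{R}={T}; candidates ⊆ {D,E,L,X,Z}.
R↔T: latent back-door arc(s) into R.
size 0: {}; under {} R still reaches {D,E,L,T,X,Z} ∋ T.
size 1: {D}, {E}, {L} …(+2); under {D} R still reaches {E,L,T,X,Z} ∋ T.
size 2: {D,E}, {D,L}, {D,X} …(+7); under {D,E} R still reaches {L,T,X,Z} ∋ T.
R↔T cannot be blocked by any observed set — no back-door set.
No mediator lies on a directed R→…→T path.
Neither criterion identifies P(T|do(R)) in this graph.

P(T|do(R)): not identifiable (no BD/FD set).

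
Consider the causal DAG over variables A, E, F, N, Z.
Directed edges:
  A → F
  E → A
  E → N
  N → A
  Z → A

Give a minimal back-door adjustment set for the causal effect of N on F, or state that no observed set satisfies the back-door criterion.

desc(N)\{N}={A,F}; candidates ⊆ {E,Z}.
size 0: {}; under {} N still reaches {A,E,F} ∋ F.
{E}: N⊥F given {E} in G with N→· removed — back-door holds.

N→F: minimal back-door set {E}.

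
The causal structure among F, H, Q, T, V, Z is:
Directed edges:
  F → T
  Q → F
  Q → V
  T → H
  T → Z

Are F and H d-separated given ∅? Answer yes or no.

Bayes-Ball from F | ∅ reaches {H,Q,T,V,Z}.
H ∈ reach(F|∅) ⇒ F ⊥̸ H | ∅.

No — F and H are d-connected given ∅.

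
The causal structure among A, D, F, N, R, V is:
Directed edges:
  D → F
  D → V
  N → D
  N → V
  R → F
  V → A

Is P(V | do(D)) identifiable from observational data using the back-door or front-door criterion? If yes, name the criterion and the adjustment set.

P(V|do(D)): backdoor, adjust for {N}.

desc(D)\{D}={A,F,V}; candidates ⊆ {N,R}.
size 0: {}; under {} D still reaches {A,N,V} ∋ V.
{N}: D⊥V given {N} in G with D→· removed — back-door holds.
P(V|do(D)) = Σ_{N} P(V|D,N)·P(N).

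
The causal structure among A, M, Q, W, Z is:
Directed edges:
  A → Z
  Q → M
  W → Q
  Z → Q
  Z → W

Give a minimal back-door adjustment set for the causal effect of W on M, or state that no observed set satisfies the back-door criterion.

W→M: minimal back-door set {Z}.

desc(W)\{W}={M,Q}; candidates ⊆ {A,Z}.
size 0: {}; under {} W still reaches {A,M,Q,Z} ∋ M.
{Z}: W⊥M given {Z} in G with W→· removed — back-door holds.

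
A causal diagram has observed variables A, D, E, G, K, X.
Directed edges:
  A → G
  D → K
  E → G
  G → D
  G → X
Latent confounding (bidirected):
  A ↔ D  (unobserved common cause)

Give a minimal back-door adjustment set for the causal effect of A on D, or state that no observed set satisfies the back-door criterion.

A→D: no observed back-door set.

desc(A)\{A}={D,G,K,X}; candidates ⊆ {E}.
A↔D: latent back-door arc(s) into A.
size 0: {}; under {} A still reaches {D,K} ∋ D.
size 1: {E}; under {E} A still reaches {D,K} ∋ D.
A↔D cannot be blocked by any observed set — no back-door set.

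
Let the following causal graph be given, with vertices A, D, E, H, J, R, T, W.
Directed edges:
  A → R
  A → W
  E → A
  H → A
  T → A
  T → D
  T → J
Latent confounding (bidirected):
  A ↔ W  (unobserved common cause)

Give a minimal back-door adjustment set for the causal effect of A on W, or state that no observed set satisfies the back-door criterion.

desc(A)\{A}={R,W}; candidates ⊆ {D,E,H,J,T}.
A↔W: latent back-door arc(s) into A.
size 0: {}; under {} A still reaches {D,E,H,J,T,W} ∋ W.
size 1: {D}, {E}, {H} …(+2); under {D} A still reaches {E,H,J,T,W} ∋ W.
size 2: {D,E}, {D,H}, {D,J} …(+7); under {D,E} A still reaches {H,J,T,W} ∋ W.
A↔W cannot be blocked by any observed set — no back-door set.

A→W: no observed back-door set.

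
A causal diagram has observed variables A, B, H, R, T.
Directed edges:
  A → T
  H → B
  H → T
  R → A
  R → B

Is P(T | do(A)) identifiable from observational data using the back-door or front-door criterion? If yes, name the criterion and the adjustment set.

desc(A)\{A}={T}; candidates ⊆ {B,H,R}.
∅: A⊥T given ∅ in G with A→· removed — back-door holds.
P(T|do(A)) = P(T|A) — no adjustment needed.

P(T|do(A)): backdoor, adjust for ∅.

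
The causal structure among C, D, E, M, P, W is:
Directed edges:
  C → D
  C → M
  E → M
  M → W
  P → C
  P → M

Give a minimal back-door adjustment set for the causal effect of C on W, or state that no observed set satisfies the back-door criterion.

desc(C)\{C}={D,M,W}; candidates ⊆ {E,P}.
size 0: {}; under {} C still reaches {M,P,W} ∋ W.
{P}: C⊥W given {P} in G with C→· removed — back-door holds.

C→W: minimal back-door set {P}.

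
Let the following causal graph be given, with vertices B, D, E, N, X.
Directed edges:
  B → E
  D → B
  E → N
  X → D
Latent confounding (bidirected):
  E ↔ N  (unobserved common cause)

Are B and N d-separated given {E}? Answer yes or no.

Bayes-Ball from B | {E} reaches {D,N,X}.
N ∈ reach(B|{E}) ⇒ B ⊥̸ N | {E}.

No — B and N are d-connected given {E}.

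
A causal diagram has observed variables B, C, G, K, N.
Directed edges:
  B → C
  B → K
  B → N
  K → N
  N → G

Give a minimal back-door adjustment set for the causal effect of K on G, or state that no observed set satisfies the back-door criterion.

K→G: minimal back-door set {B}.

desc(K)\{K}={G,N}; candidates ⊆ {B,C}.
size 0: {}; under {} K still reaches {B,C,G,N} ∋ G.
{B}: K⊥G given {B} in G with K→· removed — back-door holds.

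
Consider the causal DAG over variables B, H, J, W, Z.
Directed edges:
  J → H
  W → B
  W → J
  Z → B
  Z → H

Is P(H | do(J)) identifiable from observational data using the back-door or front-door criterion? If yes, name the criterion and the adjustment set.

P(H|do(J)): backdoor, adjust for ∅.

desc(J)\{J}={H}; candidates ⊆ {B,W,Z}.
∅: J⊥H given ∅ in G with J→· removed — back-door holds.
P(H|do(J)) = P(H|J) — no adjustment needed.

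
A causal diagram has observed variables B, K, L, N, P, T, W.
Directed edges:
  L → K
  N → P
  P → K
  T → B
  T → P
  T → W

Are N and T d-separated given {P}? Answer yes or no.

Bayes-Ball from N | {P} reaches {B,T,W}.
T ∈ reach(N|{P}) ⇒ N ⊥̸ T | {P}.

No — N and T are d-connected given {P}.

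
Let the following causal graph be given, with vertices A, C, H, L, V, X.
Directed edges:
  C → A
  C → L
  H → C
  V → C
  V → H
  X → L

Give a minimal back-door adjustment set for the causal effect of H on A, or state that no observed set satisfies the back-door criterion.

H→A: minimal back-door set {V}.

desc(H)\{H}={A,C,L}; candidates ⊆ {V,X}.
size 0: {}; under {} H still reaches {A,C,L,V} ∋ A.
{V}: H⊥A given {V} in G with H→· removed — back-door holds.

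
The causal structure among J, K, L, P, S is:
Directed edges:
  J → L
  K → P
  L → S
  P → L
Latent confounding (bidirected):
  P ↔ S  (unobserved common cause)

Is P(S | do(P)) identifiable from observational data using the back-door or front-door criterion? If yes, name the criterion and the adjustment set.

desc(P)\{P}={L,S}; candidates ⊆ {J,K}.
P↔S: latent back-door arc(s) into P.
size 0: {}; under {} P still reaches {K,S} ∋ S.
size 1: {J}, {K}; under {J} P still reaches {K,S} ∋ S.
size 2: {J,K}; under {J,K} P still reaches {S} ∋ S.
P↔S cannot be blocked by any observed set — no back-door set.
{L}: (i) intercepts every directed P→S path; (ii) no back-door P→{L}; (iii) {P} blocks every back-door {L}→S. Front-door holds.
P(S|do(P)) = Σ_{L} P(L|P) Σ_{P'} P(S|L,P')P(P').

P(S|do(P)): frontdoor, adjust for {L}.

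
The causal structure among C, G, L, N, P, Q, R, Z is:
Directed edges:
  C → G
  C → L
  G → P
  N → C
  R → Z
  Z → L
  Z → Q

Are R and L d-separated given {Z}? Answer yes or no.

Yes — R ⊥ L | {Z}.

Bayes-Ball from R | {Z} reaches ∅.
L ∉ reach(R|{Z}) ⇒ R ⊥ L | {Z}.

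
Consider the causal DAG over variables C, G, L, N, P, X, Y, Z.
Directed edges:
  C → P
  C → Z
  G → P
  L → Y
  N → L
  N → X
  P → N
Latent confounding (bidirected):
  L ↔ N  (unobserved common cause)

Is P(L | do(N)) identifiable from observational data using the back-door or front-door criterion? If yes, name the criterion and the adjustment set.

desc(N)\{N}={L,X,Y}; candidates ⊆ {C,G,P,Z}.
N↔L: latent back-door arc(s) into N.
size 0: {}; under {} N still reaches {C,G,L,P,Y,Z} ∋ L.
size 1: {C}, {G}, {P} …(+1); under {C} N still reaches {G,L,P,Y} ∋ L.
size 2: {C,G}, {C,P}, {C,Z} …(+3); under {C,G} N still reaches {L,P,Y} ∋ L.
N↔L cannot be blocked by any observed set — no back-door set.
No mediator lies on a directed N→…→L path.
Neither criterion identifies P(L|do(N)) in this graph.

P(L|do(N)): not identifiable (no BD/FD set).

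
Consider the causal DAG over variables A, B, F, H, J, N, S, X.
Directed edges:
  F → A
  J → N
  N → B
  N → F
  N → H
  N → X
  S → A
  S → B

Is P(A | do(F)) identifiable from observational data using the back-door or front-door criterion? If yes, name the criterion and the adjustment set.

desc(F)\{F}={A}; candidates ⊆ {B,H,J,N,S,X}.
∅: F⊥A given ∅ in G with F→· removed — back-door holds.
P(A|do(F)) = P(A|F) — no adjustment needed.

P(A|do(F)): backdoor, adjust for ∅.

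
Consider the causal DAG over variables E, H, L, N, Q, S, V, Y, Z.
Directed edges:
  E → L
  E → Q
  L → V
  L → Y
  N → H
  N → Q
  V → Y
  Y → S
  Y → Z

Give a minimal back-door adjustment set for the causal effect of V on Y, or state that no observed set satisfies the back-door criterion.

V→Y: minimal back-door set {L}.

desc(V)\{V}={S,Y,Z}; candidates ⊆ {E,H,L,N,Q}.
size 0: {}; under {} V still reaches {E,L,Q,S,Y,Z} ∋ Y.
{L}: V⊥Y given {L} in G with V→· removed — back-door holds.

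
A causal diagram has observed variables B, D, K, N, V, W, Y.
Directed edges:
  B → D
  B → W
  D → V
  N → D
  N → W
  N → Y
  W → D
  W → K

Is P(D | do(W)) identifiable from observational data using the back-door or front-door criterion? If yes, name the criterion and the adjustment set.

desc(W)\{W}={D,K,V}; candidates ⊆ {B,N,Y}.
size 0: {}; under {} W still reaches {B,D,N,V,Y} ∋ D.
size 1: {B}, {N}, {Y}; under {B} W still reaches {D,N,V,Y} ∋ D.
{B,N}: W⊥D given {B,N} in G with W→· removed — back-door holds.
P(D|do(W)) = Σ_{B,N} P(D|W,B,N)·P(B,N).

P(D|do(W)): backdoor, adjust for {B, N}.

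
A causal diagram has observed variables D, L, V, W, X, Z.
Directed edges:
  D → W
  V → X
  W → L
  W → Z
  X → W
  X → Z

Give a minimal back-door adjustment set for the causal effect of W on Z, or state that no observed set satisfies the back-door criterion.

desc(W)\{W}={L,Z}; candidates ⊆ {D,V,X}.
size 0: {}; under {} W still reaches {D,V,X,Z} ∋ Z.
{X}: W⊥Z given {X} in G with W→· removed — back-door holds.

W→Z: minimal back-door set {X}.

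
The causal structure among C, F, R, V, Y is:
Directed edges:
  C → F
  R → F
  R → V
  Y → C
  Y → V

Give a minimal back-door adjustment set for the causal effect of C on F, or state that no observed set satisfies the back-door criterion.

desc(C)\{C}={F}; candidates ⊆ {R,V,Y}.
∅: C⊥F given ∅ in G with C→· removed — back-door holds.

C→F: minimal back-door set ∅.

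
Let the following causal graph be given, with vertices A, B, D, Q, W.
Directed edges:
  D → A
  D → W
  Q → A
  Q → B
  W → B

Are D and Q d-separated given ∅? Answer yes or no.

Yes — D ⊥ Q | ∅.

Bayes-Ball from D | ∅ reaches {A,B,W}.
Q ∉ reach(D|∅) ⇒ D ⊥ Q | ∅.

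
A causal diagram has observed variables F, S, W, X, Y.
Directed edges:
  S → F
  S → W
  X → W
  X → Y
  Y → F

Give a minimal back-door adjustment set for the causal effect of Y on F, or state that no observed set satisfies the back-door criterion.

desc(Y)\{Y}={F}; candidates ⊆ {S,W,X}.
∅: Y⊥F given ∅ in G with Y→· removed — back-door holds.

Y→F: minimal back-door set ∅.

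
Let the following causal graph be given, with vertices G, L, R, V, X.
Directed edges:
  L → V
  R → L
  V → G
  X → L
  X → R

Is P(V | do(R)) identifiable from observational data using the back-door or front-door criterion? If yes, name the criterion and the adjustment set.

desc(R)\{R}={G,L,V}; candidates ⊆ {X}.
size 0: {}; under {} R still reaches {G,L,V,X} ∋ V.
{X}: R⊥V given {X} in G with R→· removed — back-door holds.
P(V|do(R)) = Σ_{X} P(V|R,X)·P(X).

P(V|do(R)): backdoor, adjust for {X}.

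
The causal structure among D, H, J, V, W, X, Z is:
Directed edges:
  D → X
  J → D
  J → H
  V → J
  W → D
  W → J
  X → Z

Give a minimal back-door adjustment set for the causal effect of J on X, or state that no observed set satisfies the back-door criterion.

desc(J)\{J}={D,H,X,Z}; candidates ⊆ {V,W}.
size 0: {}; under {} J still reaches {D,V,W,X,Z} ∋ X.
{W}: J⊥X given {W} in G with J→· removed — back-door holds.

J→X: minimal back-door set {W}.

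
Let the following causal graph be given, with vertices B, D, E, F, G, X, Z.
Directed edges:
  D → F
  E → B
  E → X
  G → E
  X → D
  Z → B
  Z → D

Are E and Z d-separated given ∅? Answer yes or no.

Yes — E ⊥ Z | ∅.

Bayes-Ball from E | ∅ reaches {B,D,F,G,X}.
Z ∉ reach(E|∅) ⇒ E ⊥ Z | ∅.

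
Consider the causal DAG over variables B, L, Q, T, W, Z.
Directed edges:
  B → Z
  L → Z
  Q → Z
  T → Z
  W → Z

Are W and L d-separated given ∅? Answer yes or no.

Yes — W ⊥ L | ∅.

Bayes-Ball from W | ∅ reaches {Z}.
L ∉ reach(W|∅) ⇒ W ⊥ L | ∅.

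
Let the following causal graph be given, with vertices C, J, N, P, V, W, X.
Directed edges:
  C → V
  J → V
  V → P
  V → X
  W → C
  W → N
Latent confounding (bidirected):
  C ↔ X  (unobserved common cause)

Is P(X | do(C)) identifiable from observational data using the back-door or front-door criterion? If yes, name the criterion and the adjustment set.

P(X|do(C)): frontdoor, adjust for {V}.

desc(C)\{C}={P,V,X}; candidates ⊆ {J,N,W}.
C↔X: latent back-door arc(s) into C.
size 0: {}; under {} C still reaches {N,W,X} ∋ X.
size 1: {J}, {N}, {W}; under {J} C still reaches {N,W,X} ∋ X.
size 2: {J,N}, {J,W}, {N,W}; under {J,N} C still reaches {W,X} ∋ X.
C↔X cannot be blocked by any observed set — no back-door set.
{V}: (i) intercepts every directed C→X path; (ii) no back-door C→{V}; (iii) {C} blocks every back-door {V}→X. Front-door holds.
P(X|do(C)) = Σ_{V} P(V|C) Σ_{C'} P(X|V,C')P(C').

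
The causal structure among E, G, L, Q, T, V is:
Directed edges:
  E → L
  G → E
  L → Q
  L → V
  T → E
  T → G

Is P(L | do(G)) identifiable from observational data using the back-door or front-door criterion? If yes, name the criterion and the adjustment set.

desc(G)\{G}={E,L,Q,V}; candidates ⊆ {T}.
size 0: {}; under {} G still reaches {E,L,Q,T,V} ∋ L.
{T}: G⊥L given {T} in G with G→· removed — back-door holds.
P(L|do(G)) = Σ_{T} P(L|G,T)·P(T).

P(L|do(G)): backdoor, adjust for {T}.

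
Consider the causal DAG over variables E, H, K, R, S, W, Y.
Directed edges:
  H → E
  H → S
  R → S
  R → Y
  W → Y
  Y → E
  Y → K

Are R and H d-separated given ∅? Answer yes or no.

Bayes-Ball from R | ∅ reaches {E,K,S,Y}.
H ∉ reach(R|∅) ⇒ R ⊥ H | ∅.

Yes — R ⊥ H | ∅.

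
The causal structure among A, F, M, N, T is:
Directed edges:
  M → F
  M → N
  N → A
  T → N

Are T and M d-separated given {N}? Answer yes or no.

Bayes-Ball from T | {N} reaches {F,M}.
M ∈ reach(T|{N}) ⇒ T ⊥̸ M | {N}.

No — T and M are d-connected given {N}.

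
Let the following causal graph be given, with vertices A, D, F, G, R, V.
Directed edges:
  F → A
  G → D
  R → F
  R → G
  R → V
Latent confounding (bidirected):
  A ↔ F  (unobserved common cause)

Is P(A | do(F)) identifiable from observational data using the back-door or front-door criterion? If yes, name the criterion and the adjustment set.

desc(F)\{F}={A}; candidates ⊆ {D,G,R,V}.
F↔A: latent back-door arc(s) into F.
size 0: {}; under {} F still reaches {A,D,G,R,V} ∋ A.
size 1: {D}, {G}, {R} …(+1); under {D} F still reaches {A,G,R,V} ∋ A.
size 2: {D,G}, {D,R}, {D,V} …(+3); under {D,G} F still reaches {A,R,V} ∋ A.
F↔A cannot be blocked by any observed set — no back-door set.
No mediator lies on a directed F→…→A path.
Neither criterion identifies P(A|do(F)) in this graph.

P(A|do(F)): not identifiable (no BD/FD set).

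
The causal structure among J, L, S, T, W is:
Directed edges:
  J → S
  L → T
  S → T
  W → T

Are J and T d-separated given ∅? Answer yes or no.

Bayes-Ball from J | ∅ reaches {S,T}.
T ∈ reach(J|∅) ⇒ J ⊥̸ T | ∅.

No — J and T are d-connected given ∅.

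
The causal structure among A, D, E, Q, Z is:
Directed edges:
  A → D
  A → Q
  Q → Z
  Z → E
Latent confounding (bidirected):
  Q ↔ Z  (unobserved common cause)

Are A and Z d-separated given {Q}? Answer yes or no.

Bayes-Ball from A | {Q} reaches {D,E,Z}.
Z ∈ reach(A|{Q}) ⇒ A ⊥̸ Z | {Q}.

No — A and Z are d-connected given {Q}.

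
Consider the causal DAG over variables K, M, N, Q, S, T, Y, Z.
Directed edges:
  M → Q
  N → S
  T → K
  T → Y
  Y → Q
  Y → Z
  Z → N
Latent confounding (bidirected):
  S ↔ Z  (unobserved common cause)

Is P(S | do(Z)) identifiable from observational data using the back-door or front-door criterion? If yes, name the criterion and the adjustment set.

desc(Z)\{Z}={N,S}; candidates ⊆ {K,M,Q,T,Y}.
Z↔S: latent back-door arc(s) into Z.
size 0: {}; under {} Z still reaches {K,Q,S,T,Y} ∋ S.
size 1: {K}, {M}, {Q} …(+2); under {K} Z still reaches {Q,S,T,Y} ∋ S.
size 2: {K,M}, {K,Q}, {K,T} …(+7); under {K,M} Z still reaches {Q,S,T,Y} ∋ S.
Z↔S cannot be blocked by any observed set — no back-door set.
{N}: (i) intercepts every directed Z→S path; (ii) no back-door Z→{N}; (iii) {Z} blocks every back-door {N}→S. Front-door holds.
P(S|do(Z)) = Σ_{N} P(N|Z) Σ_{Z'} P(S|N,Z')P(Z').

P(S|do(Z)): frontdoor, adjust for {N}.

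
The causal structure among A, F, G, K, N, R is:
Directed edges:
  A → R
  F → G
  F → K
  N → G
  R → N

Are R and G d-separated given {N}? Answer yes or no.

Yes — R ⊥ G | {N}.

Bayes-Ball from R | {N} reaches {A}.
G ∉ reach(R|{N}) ⇒ R ⊥ G | {N}.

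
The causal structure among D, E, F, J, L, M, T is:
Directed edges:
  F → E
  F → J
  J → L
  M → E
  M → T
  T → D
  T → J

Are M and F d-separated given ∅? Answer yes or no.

Bayes-Ball from M | ∅ reaches {D,E,J,L,T}.
F ∉ reach(M|∅) ⇒ M ⊥ F | ∅.

Yes — M ⊥ F | ∅.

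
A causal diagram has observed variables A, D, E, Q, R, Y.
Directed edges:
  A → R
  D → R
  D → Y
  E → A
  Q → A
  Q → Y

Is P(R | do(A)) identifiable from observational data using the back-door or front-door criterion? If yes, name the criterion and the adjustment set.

P(R|do(A)): backdoor, adjust for ∅.

desc(A)\{A}={R}; candidates ⊆ {D,E,Q,Y}.
∅: A⊥R given ∅ in G with A→· removed — back-door holds.
P(R|do(A)) = P(R|A) — no adjustment needed.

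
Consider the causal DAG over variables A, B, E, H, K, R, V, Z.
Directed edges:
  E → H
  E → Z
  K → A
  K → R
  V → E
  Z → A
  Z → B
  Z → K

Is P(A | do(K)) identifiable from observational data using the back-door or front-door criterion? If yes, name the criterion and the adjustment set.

P(A|do(K)): backdoor, adjust for {Z}.

desc(K)\{K}={A,R}; candidates ⊆ {B,E,H,V,Z}.
size 0: {}; under {} K still reaches {A,B,E,H,V,Z} ∋ A.
{Z}: K⊥A given {Z} in G with K→· removed — back-door holds.
P(A|do(K)) = Σ_{Z} P(A|K,Z)·P(Z).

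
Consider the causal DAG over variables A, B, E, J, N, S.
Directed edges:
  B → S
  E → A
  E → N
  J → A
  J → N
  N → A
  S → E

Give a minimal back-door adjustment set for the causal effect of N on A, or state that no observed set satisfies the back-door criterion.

desc(N)\{N}={A}; candidates ⊆ {B,E,J,S}.
size 0: {}; under {} N still reaches {A,B,E,J,S} ∋ A.
size 1: {B}, {E}, {J} …(+1); under {B} N still reaches {A,E,J,S} ∋ A.
{E,J}: N⊥A given {E,J} in G with N→· removed — back-door holds.

N→A: minimal back-door set {E, J}.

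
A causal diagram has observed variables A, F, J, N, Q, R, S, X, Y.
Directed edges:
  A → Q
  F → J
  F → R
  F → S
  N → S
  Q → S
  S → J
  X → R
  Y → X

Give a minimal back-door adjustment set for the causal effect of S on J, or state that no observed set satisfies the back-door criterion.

S→J: minimal back-door set {F}.

desc(S)\{S}={J}; candidates ⊆ {A,F,N,Q,R,X,Y}.
size 0: {}; under {} S still reaches {A,F,J,N,Q,R} ∋ J.
{F}: S⊥J given {F} in G with S→· removed — back-door holds.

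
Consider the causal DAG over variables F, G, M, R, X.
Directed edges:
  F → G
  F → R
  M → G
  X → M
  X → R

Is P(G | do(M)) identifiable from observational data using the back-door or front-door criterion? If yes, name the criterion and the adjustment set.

desc(M)\{M}={G}; candidates ⊆ {F,R,X}.
∅: M⊥G given ∅ in G with M→· removed — back-door holds.
P(G|do(M)) = P(G|M) — no adjustment needed.

P(G|do(M)): backdoor, adjust for ∅.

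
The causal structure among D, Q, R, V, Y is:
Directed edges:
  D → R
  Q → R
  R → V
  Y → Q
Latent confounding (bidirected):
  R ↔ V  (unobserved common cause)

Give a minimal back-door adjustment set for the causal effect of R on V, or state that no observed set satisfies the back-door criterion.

desc(R)\{R}={V}; candidates ⊆ {D,Q,Y}.
R↔V: latent back-door arc(s) into R.
size 0: {}; under {} R still reaches {D,Q,V,Y} ∋ V.
size 1: {D}, {Q}, {Y}; under {D} R still reaches {Q,V,Y} ∋ V.
size 2: {D,Q}, {D,Y}, {Q,Y}; under {D,Q} R still reaches {V} ∋ V.
R↔V cannot be blocked by any observed set — no back-door set.

R→V: no observed back-door set.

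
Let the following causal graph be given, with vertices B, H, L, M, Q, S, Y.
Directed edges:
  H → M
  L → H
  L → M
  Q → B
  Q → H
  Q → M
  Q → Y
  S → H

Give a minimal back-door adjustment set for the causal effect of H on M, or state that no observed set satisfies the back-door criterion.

desc(H)\{H}={M}; candidates ⊆ {B,L,Q,S,Y}.
size 0: {}; under {} H still reaches {B,L,M,Q,S,Y} ∋ M.
size 1: {B}, {L}, {Q} …(+2); under {B} H still reaches {L,M,Q,S,Y} ∋ M.
{L,Q}: H⊥M given {L,Q} in G with H→· removed — back-door holds.

H→M: minimal back-door set {L, Q}.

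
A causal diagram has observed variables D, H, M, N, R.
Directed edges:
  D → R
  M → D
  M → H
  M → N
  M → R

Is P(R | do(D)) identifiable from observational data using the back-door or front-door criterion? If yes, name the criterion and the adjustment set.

desc(D)\{D}={R}; candidates ⊆ {H,M,N}.
size 0: {}; under {} D still reaches {H,M,N,R} ∋ R.
{M}: D⊥R given {M} in G with D→· removed — back-door holds.
P(R|do(D)) = Σ_{M} P(R|D,M)·P(M).

P(R|do(D)): backdoor, adjust for {M}.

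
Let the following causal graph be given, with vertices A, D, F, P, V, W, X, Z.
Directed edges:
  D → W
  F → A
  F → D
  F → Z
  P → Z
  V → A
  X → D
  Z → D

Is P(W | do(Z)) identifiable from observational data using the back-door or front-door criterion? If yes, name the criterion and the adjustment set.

desc(Z)\{Z}={D,W}; candidates ⊆ {A,F,P,V,X}.
size 0: {}; under {} Z still reaches {A,D,F,P,W} ∋ W.
{F}: Z⊥W given {F} in G with Z→· removed — back-door holds.
P(W|do(Z)) = Σ_{F} P(W|Z,F)·P(F).

P(W|do(Z)): backdoor, adjust for {F}.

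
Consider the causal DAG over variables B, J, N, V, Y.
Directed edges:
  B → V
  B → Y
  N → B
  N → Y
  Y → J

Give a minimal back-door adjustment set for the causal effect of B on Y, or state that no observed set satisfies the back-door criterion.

desc(B)\{B}={J,V,Y}; candidates ⊆ {N}.
size 0: {}; under {} B still reaches {J,N,Y} ∋ Y.
{N}: B⊥Y given {N} in G with B→· removed — back-door holds.

B→Y: minimal back-door set {N}.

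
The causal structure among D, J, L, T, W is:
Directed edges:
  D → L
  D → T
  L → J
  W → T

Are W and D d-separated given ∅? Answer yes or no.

Bayes-Ball from W | ∅ reaches {T}.
D ∉ reach(W|∅) ⇒ W ⊥ D | ∅.

Yes — W ⊥ D | ∅.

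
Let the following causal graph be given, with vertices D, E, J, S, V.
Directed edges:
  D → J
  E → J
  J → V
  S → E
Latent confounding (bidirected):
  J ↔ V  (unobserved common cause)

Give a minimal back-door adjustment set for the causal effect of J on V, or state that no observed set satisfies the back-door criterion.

desc(J)\{J}={V}; candidates ⊆ {D,E,S}.
J↔V: latent back-door arc(s) into J.
size 0: {}; under {} J still reaches {D,E,S,V} ∋ V.
size 1: {D}, {E}, {S}; under {D} J still reaches {E,S,V} ∋ V.
size 2: {D,E}, {D,S}, {E,S}; under {D,E} J still reaches {V} ∋ V.
J↔V cannot be blocked by any observed set — no back-door set.

J→V: no observed back-door set.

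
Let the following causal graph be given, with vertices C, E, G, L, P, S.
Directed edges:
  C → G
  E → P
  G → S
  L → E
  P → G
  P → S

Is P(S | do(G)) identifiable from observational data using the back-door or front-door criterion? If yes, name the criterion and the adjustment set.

desc(G)\{G}={S}; candidates ⊆ {C,E,L,P}.
size 0: {}; under {} G still reaches {C,E,L,P,S} ∋ S.
{P}: G⊥S given {P} in G with G→· removed — back-door holds.
P(S|do(G)) = Σ_{P} P(S|G,P)·P(P).

P(S|do(G)): backdoor, adjust for {P}.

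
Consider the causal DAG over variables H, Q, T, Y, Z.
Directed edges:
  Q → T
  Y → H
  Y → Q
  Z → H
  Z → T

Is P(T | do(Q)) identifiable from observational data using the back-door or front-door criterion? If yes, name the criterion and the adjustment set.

desc(Q)\{Q}={T}; candidates ⊆ {H,Y,Z}.
∅: Q⊥T given ∅ in G with Q→· removed — back-door holds.
P(T|do(Q)) = P(T|Q) — no adjustment needed.

P(T|do(Q)): backdoor, adjust for ∅.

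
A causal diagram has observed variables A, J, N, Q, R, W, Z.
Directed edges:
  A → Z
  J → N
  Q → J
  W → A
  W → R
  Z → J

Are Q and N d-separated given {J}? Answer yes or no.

Bayes-Ball from Q | {J} reaches {A,R,W,Z}.
N ∉ reach(Q|{J}) ⇒ Q ⊥ N | {J}.

Yes — Q ⊥ N | {J}.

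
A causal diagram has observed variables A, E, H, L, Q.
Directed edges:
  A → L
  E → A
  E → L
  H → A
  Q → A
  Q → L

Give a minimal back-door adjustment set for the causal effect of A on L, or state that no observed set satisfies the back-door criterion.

desc(A)\{A}={L}; candidates ⊆ {E,H,Q}.
size 0: {}; under {} A still reaches {E,H,L,Q} ∋ L.
size 1: {E}, {H}, {Q}; under {E} A still reaches {H,L,Q} ∋ L.
{E,Q}: A⊥L given {E,Q} in G with A→· removed — back-door holds.

A→L: minimal back-door set {E, Q}.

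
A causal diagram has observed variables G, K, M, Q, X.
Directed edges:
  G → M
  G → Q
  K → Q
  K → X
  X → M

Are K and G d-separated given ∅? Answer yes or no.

Bayes-Ball from K | ∅ reaches {M,Q,X}.
G ∉ reach(K|∅) ⇒ K ⊥ G | ∅.

Yes — K ⊥ G | ∅.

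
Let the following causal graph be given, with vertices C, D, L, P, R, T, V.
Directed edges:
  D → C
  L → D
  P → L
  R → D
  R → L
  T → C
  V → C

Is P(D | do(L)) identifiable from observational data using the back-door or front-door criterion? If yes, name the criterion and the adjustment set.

desc(L)\{L}={C,D}; candidates ⊆ {P,R,T,V}.
size 0: {}; under {} L still reaches {C,D,P,R} ∋ D.
{R}: L⊥D given {R} in G with L→· removed — back-door holds.
P(D|do(L)) = Σ_{R} P(D|L,R)·P(R).

P(D|do(L)): backdoor, adjust for {R}.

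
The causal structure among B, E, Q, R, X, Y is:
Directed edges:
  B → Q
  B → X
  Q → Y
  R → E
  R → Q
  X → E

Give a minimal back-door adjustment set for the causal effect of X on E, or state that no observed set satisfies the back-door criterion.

X→E: minimal back-door set ∅.

desc(X)\{X}={E}; candidates ⊆ {B,Q,R,Y}.
∅: X⊥E given ∅ in G with X→· removed — back-door holds.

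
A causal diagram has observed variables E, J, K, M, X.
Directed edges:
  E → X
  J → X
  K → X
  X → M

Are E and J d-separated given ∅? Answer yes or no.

Bayes-Ball from E | ∅ reaches {M,X}.
J ∉ reach(E|∅) ⇒ E ⊥ J | ∅.

Yes — E ⊥ J | ∅.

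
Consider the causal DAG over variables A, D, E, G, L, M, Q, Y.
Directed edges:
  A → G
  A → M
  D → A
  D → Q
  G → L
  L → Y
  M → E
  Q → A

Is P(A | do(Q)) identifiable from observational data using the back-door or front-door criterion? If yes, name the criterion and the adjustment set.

desc(Q)\{Q}={A,E,G,L,M,Y}; candidates ⊆ {D}.
size 0: {}; under {} Q still reaches {A,D,E,G,L,M,Y} ∋ A.
{D}: Q⊥A given {D} in G with Q→· removed — back-door holds.
P(A|do(Q)) = Σ_{D} P(A|Q,D)·P(D).

P(A|do(Q)): backdoor, adjust for {D}.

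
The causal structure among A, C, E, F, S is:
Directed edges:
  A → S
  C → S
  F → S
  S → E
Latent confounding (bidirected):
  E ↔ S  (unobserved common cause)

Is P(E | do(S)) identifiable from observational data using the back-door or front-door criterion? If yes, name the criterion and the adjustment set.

P(E|do(S)): not identifiable (no BD/FD set).

desc(S)\{S}={E}; candidates ⊆ {A,C,F}.
S↔E: latent back-door arc(s) into S.
size 0: {}; under {} S still reaches {A,C,E,F} ∋ E.
size 1: {A}, {C}, {F}; under {A} S still reaches {C,E,F} ∋ E.
size 2: {A,C}, {A,F}, {C,F}; under {A,C} S still reaches {E,F} ∋ E.
S↔E cannot be blocked by any observed set — no back-door set.
No mediator lies on a directed S→…→E path.
Neither criterion identifies P(E|do(S)) in this graph.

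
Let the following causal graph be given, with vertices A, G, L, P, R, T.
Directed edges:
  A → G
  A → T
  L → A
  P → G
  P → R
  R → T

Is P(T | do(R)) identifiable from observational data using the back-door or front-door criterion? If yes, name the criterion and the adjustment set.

desc(R)\{R}={T}; candidates ⊆ {A,G,L,P}.
∅: R⊥T given ∅ in G with R→· removed — back-door holds.
P(T|do(R)) = P(T|R) — no adjustment needed.

P(T|do(R)): backdoor, adjust for ∅.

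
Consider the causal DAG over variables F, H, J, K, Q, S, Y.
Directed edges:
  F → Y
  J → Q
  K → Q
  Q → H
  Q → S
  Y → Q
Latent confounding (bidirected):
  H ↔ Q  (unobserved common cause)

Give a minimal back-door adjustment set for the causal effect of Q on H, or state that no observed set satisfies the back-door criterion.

Q→H: no observed back-door set.

desc(Q)\{Q}={H,S}; candidates ⊆ {F,J,K,Y}.
Q↔H: latent back-door arc(s) into Q.
size 0: {}; under {} Q still reaches {F,H,J,K,Y} ∋ H.
size 1: {F}, {J}, {K} …(+1); under {F} Q still reaches {H,J,K,Y} ∋ H.
size 2: {F,J}, {F,K}, {F,Y} …(+3); under {F,J} Q still reaches {H,K,Y} ∋ H.
Q↔H cannot be blocked by any observed set — no back-door set.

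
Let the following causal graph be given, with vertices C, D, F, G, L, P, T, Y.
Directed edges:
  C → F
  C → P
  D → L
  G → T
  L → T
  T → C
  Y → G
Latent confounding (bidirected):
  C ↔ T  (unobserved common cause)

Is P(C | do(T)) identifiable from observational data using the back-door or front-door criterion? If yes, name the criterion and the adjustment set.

desc(T)\{T}={C,F,P}; candidates ⊆ {D,G,L,Y}.
T↔C: latent back-door arc(s) into T.
size 0: {}; under {} T still reaches {C,D,F,G,L,P,Y} ∋ C.
size 1: {D}, {G}, {L} …(+1); under {D} T still reaches {C,F,G,L,P,Y} ∋ C.
size 2: {D,G}, {D,L}, {D,Y} …(+3); under {D,G} T still reaches {C,F,L,P} ∋ C.
T↔C cannot be blocked by any observed set — no back-door set.
No mediator lies on a directed T→…→C path.
Neither criterion identifies P(C|do(T)) in this graph.

P(C|do(T)): not identifiable (no BD/FD set).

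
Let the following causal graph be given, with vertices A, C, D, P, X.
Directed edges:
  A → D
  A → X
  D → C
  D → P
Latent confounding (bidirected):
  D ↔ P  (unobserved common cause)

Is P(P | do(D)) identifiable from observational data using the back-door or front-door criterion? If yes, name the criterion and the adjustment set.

P(P|do(D)): not identifiable (no BD/FD set).

desc(D)\{D}={C,P}; candidates ⊆ {A,X}.
D↔P: latent back-door arc(s) into D.
size 0: {}; under {} D still reaches {A,P,X} ∋ P.
size 1: {A}, {X}; under {A} D still reaches {P} ∋ P.
size 2: {A,X}; under {A,X} D still reaches {P} ∋ P.
D↔P cannot be blocked by any observed set — no back-door set.
No mediator lies on a directed D→…→P path.
Neither criterion identifies P(P|do(D)) in this graph.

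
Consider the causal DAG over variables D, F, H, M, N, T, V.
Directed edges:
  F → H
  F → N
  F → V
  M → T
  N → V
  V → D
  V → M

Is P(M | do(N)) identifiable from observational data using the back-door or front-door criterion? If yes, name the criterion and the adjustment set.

P(M|do(N)): backdoor, adjust for {F}.

desc(N)\{N}={D,M,T,V}; candidates ⊆ {F,H}.
size 0: {}; under {} N still reaches {D,F,H,M,T,V} ∋ M.
{F}: N⊥M given {F} in G with N→· removed — back-door holds.
P(M|do(N)) = Σ_{F} P(M|N,F)·P(F).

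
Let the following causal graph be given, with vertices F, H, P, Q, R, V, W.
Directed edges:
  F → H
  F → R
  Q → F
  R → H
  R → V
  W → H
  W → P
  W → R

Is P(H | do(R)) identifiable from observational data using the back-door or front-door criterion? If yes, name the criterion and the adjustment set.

P(H|do(R)): backdoor, adjust for {F, W}.

desc(R)\{R}={H,V}; candidates ⊆ {F,P,Q,W}.
size 0: {}; under {} R still reaches {F,H,P,Q,W} ∋ H.
size 1: {F}, {P}, {Q} …(+1); under {F} R still reaches {H,P,W} ∋ H.
{F,W}: R⊥H given {F,W} in G with R→· removed — back-door holds.
P(H|do(R)) = Σ_{F,W} P(H|R,F,W)·P(F,W).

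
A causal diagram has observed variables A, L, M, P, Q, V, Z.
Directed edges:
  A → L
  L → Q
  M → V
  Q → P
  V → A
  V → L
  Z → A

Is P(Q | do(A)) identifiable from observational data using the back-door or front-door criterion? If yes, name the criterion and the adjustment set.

desc(A)\{A}={L,P,Q}; candidates ⊆ {M,V,Z}.
size 0: {}; under {} A still reaches {L,M,P,Q,V,Z} ∋ Q.
{V}: A⊥Q given {V} in G with A→· removed — back-door holds.
P(Q|do(A)) = Σ_{V} P(Q|A,V)·P(V).

P(Q|do(A)): backdoor, adjust for {V}.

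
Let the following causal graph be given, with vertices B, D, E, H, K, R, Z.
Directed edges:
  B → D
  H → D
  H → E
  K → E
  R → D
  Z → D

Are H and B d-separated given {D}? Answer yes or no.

No — H and B are d-connected given {D}.

Bayes-Ball from H | {D} reaches {B,E,R,Z}.
B ∈ reach(H|{D}) ⇒ H ⊥̸ B | {D}.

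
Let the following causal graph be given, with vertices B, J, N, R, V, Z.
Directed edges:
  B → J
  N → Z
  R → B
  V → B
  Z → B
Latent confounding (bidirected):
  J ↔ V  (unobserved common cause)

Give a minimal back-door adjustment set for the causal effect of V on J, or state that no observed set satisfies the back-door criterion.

desc(V)\{V}={B,J}; candidates ⊆ {N,R,Z}.
V↔J: latent back-door arc(s) into V.
size 0: {}; under {} V still reaches {J} ∋ J.
size 1: {N}, {R}, {Z}; under {N} V still reaches {J} ∋ J.
size 2: {N,R}, {N,Z}, {R,Z}; under {N,R} V still reaches {J} ∋ J.
V↔J cannot be blocked by any observed set — no back-door set.

V→J: no observed back-door set.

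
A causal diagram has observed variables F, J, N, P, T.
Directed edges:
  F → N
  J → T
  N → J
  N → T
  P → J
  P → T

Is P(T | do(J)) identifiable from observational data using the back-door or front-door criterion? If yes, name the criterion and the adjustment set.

P(T|do(J)): backdoor, adjust for {N, P}.

desc(J)\{J}={T}; candidates ⊆ {F,N,P}.
size 0: {}; under {} J still reaches {F,N,P,T} ∋ T.
size 1: {F}, {N}, {P}; under {F} J still reaches {N,P,T} ∋ T.
{N,P}: J⊥T given {N,P} in G with J→· removed — back-door holds.
P(T|do(J)) = Σ_{N,P} P(T|J,N,P)·P(N,P).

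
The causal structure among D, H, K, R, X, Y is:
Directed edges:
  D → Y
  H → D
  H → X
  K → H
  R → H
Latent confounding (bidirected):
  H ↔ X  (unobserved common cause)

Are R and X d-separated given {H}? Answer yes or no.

Bayes-Ball from R | {H} reaches {K,X}.
X ∈ reach(R|{H}) ⇒ R ⊥̸ X | {H}.

No — R and X are d-connected given {H}.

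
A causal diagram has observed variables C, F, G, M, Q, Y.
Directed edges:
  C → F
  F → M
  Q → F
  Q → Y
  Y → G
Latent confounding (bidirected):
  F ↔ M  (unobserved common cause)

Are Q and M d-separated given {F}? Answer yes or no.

No — Q and M are d-connected given {F}.

Bayes-Ball from Q | {F} reaches {C,G,M,Y}.
M ∈ reach(Q|{F}) ⇒ Q ⊥̸ M | {F}.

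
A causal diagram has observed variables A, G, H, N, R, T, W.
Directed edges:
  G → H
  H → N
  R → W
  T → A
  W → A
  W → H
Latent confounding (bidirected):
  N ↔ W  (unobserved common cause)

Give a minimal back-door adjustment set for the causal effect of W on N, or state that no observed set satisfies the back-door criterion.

W→N: no observed back-door set.

desc(W)\{W}={A,H,N}; candidates ⊆ {G,R,T}.
W↔N: latent back-door arc(s) into W.
size 0: {}; under {} W still reaches {N,R} ∋ N.
size 1: {G}, {R}, {T}; under {G} W still reaches {N,R} ∋ N.
size 2: {G,R}, {G,T}, {R,T}; under {G,R} W still reaches {N} ∋ N.
W↔N cannot be blocked by any observed set — no back-door set.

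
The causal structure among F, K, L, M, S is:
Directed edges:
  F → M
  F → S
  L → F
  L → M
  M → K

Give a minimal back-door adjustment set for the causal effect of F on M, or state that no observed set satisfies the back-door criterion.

desc(F)\{F}={K,M,S}; candidates ⊆ {L}.
size 0: {}; under {} F still reaches {K,L,M} ∋ M.
{L}: F⊥M given {L} in G with F→· removed — back-door holds.

F→M: minimal back-door set {L}.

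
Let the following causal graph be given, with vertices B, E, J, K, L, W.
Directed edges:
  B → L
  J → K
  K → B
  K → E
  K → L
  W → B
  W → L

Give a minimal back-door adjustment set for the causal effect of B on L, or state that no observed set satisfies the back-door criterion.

B→L: minimal back-door set {K, W}.

desc(B)\{B}={L}; candidates ⊆ {E,J,K,W}.
size 0: {}; under {} B still reaches {E,J,K,L,W} ∋ L.
size 1: {E}, {J}, {K} …(+1); under {E} B still reaches {J,K,L,W} ∋ L.
{K,W}: B⊥L given {K,W} in G with B→· removed — back-door holds.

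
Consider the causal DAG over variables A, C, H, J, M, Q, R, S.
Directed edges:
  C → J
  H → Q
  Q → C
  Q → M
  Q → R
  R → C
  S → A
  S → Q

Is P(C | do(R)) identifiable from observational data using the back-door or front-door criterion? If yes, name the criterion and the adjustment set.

desc(R)\{R}={C,J}; candidates ⊆ {A,H,M,Q,S}.
size 0: {}; under {} R still reaches {A,C,H,J,M,Q,S} ∋ C.
{Q}: R⊥C given {Q} in G with R→· removed — back-door holds.
P(C|do(R)) = Σ_{Q} P(C|R,Q)·P(Q).

P(C|do(R)): backdoor, adjust for {Q}.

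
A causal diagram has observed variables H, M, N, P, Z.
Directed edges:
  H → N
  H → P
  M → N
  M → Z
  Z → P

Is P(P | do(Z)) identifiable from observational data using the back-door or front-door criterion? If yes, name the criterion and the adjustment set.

desc(Z)\{Z}={P}; candidates ⊆ {H,M,N}.
∅: Z⊥P given ∅ in G with Z→· removed — back-door holds.
P(P|do(Z)) = P(P|Z) — no adjustment needed.

P(P|do(Z)): backdoor, adjust for ∅.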